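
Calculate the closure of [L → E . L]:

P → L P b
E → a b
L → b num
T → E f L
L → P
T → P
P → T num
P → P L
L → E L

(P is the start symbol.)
{ [E → . a b], [L → . E L], [L → . P], [L → . b num], [L → E . L], [P → . L P b], [P → . P L], [P → . T num], [T → . E f L], [T → . P] }

To compute CLOSURE, for each item [A → α.Bβ] where B is a non-terminal, add [B → .γ] for all productions B → γ; repeat for the newly added items until nothing changes.

Start with: [L → E . L]
  [L → E . L] has the dot before L: add [L → . b num], [L → . P], [L → . E L]
  [L → . P] has the dot before P: add [P → . L P b], [P → . T num], [P → . P L]
  [L → . E L] has the dot before E: add [E → . a b]
  [P → . T num] has the dot before T: add [T → . E f L], [T → . P]
No further items can be added.

CLOSURE = { [E → . a b], [L → . E L], [L → . P], [L → . b num], [L → E . L], [P → . L P b], [P → . P L], [P → . T num], [T → . E f L], [T → . P] }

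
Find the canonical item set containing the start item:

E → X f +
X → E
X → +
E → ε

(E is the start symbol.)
{ [E → . X f +], [E → .], [E' → . E], [X → . +], [X → . E] }

First, augment the grammar with E' → E
I₀ = CLOSURE({ [E' → . E] }):
  [E' → . E] has the dot before E: add [E → . X f +], [E → .]
  [E → . X f +] has the dot before X: add [X → . E], [X → . +]
No further items can be added.

I₀ = { [E → . X f +], [E → .], [E' → . E], [X → . +], [X → . E] }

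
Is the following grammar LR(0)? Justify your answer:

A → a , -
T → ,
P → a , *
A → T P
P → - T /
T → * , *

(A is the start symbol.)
A grammar is LR(0) if no state in the canonical LR(0) collection has:
  - both a shift item (dot before a terminal) and a complete item (shift-reduce conflict), or
  - two or more complete items (reduce-reduce conflict; the accept item [A' → A .] counts as a complete item here).

Augment with A' → A and build the canonical LR(0) collection (I0 = CLOSURE({[A' → . A]}), then GOTO on every symbol after a dot until no new states appear). It has 17 states:
  I0: { [A → . T P], [A → . a , -], [A' → . A], [T → . * , *], [T → . ,] }  — shift
  I1: { [T → * . , *] }  — shift
  I2: { [T → , .] }  — reduce
  I3: { [A' → A .] }  — accept
  I4: { [A → T . P], [P → . - T /], [P → . a , *] }  — shift
  I5: { [A → a . , -] }  — shift
  I6: { [A → a , . -] }  — shift
  I7: { [A → a , - .] }  — reduce
  I8: { [P → - . T /], [T → . * , *], [T → . ,] }  — shift
  I9: { [A → T P .] }  — reduce
  I10: { [P → a . , *] }  — shift
  I11: { [P → a , . *] }  — shift
  I12: { [P → a , * .] }  — reduce
  I13: { [P → - T . /] }  — shift
  I14: { [P → - T / .] }  — reduce
  I15: { [T → * , . *] }  — shift
  I16: { [T → * , * .] }  — reduce

Every state is either a pure shift/goto state or contains exactly one complete item and nothing to shift — no conflicts. The grammar is LR(0).

Answer: Yes, the grammar is LR(0)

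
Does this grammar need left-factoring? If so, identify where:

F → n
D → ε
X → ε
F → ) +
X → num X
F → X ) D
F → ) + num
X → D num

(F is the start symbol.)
Left-factoring is needed when two productions for the same non-terminal
share a common prefix on the right-hand side.

Productions for F:
  F → n
  F → ) +
  F → X ) D
  F → ) + num
Productions for X:
  X → ε
  X → num X
  X → D num

Found common prefix ') +' in productions for F

Answer: Yes, F has productions with common prefix ') +'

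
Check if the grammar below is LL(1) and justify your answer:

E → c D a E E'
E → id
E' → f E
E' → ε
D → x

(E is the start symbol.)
Relevant sets:
  FOLLOW(E') = { $, 'f' }

For E:
  PREDICT(E → c D a E E') = { 'c' }
  PREDICT(E → id) = { 'id' }
For E':
  PREDICT(E' → f E) = { 'f' }
  PREDICT(E' → ε) = { $, 'f' }
D has a single production, so nothing to check there.

Conflict found: Predict set conflict for E': { 'f' }
The grammar is NOT LL(1).

Answer: No. Predict set conflict for E': { 'f' }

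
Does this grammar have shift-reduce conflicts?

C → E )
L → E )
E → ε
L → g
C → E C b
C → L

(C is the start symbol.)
Yes — I0: [E → .] vs [L → . g]; I2: [E → .] vs [C → E . )]

Augment with C' → C and build the canonical LR(0) collection (I0 = CLOSURE({[C' → . C]}), then GOTO on every symbol after a dot until no new states appear). It has 8 states:
  I0: { [C → . E )], [C → . E C b], [C → . L], [C' → . C], [E → .], [L → . E )], [L → . g] }  — shift, reduce
  I1: { [C' → C .] }  — accept
  I2: { [C → . E )], [C → . E C b], [C → . L], [C → E . )], [C → E . C b], [E → .], [L → . E )], [L → . g], [L → E . )] }  — shift, reduce
  I3: { [C → L .] }  — reduce
  I4: { [L → g .] }  — reduce
  I5: { [C → E ) .], [L → E ) .] }  — 2 reduces
  I6: { [C → E C . b] }  — shift
  I7: { [C → E C b .] }  — reduce

I0 contains reduce item [E → .] and shift item [L → . g] — shift-reduce conflict.
I2 contains reduce item [E → .] and shift items [C → E . )], [L → E . )], [L → . g] — shift-reduce conflict.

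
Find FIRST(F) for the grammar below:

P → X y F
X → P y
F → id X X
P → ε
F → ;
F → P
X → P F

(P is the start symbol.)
{ ';', 'id', 'y', ε }

To compute FIRST(F), examine every production with F on the left-hand side, reading each right-hand side left to right until a non-nullable symbol is reached.

FIRST sets of the other non-terminals involved (by the same procedure, iterated to a fixed point):
  FIRST(P) = { ';', 'id', 'y', ε }

From F → id X X:
  - id is a terminal: add 'id' and stop
From F → ;:
  - ';' is a terminal: add ';' and stop
From F → P:
  - P is a non-terminal: add FIRST(P) \ {ε} = { ';', 'id', 'y' }
    P is nullable and nothing follows, so the whole right-hand side can vanish: ε ∈ FIRST(F)

Collecting: FIRST(F) = { ';', 'id', 'y', ε }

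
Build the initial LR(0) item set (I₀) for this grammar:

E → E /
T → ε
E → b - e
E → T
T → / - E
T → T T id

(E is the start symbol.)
First, augment the grammar with E' → E
I₀ = CLOSURE({ [E' → . E] }):
  [E' → . E] has the dot before E: add [E → . E /], [E → . b - e], [E → . T]
  [E → . T] has the dot before T: add [T → .], [T → . / - E], [T → . T T id]
No further items can be added.

I₀ = { [E → . E /], [E → . T], [E → . b - e], [E' → . E], [T → . / - E], [T → . T T id], [T → .] }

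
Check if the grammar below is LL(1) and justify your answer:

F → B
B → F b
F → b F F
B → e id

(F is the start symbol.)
No. Predict set conflict for F: { 'b' }

Relevant sets:
  FIRST(B) = { 'b', 'e' }
  FIRST(F) = { 'b', 'e' }

For F:
  PREDICT(F → B) = { 'b', 'e' }
  PREDICT(F → b F F) = { 'b' }
For B:
  PREDICT(B → F b) = { 'b', 'e' }
  PREDICT(B → e id) = { 'e' }

Conflict found: Predict set conflict for F: { 'b' }
The grammar is NOT LL(1).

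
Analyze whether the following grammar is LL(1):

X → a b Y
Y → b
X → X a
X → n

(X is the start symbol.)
No. Predict set conflict for X: { 'a' }

A grammar is LL(1) if for each non-terminal N with multiple productions, the predict sets of those productions are pairwise disjoint, where PREDICT(N → α) = (FIRST(α) \ {ε}) ∪ (FOLLOW(N) if α ⇒* ε).

Relevant sets:
  FIRST(X) = { 'a', 'n' }

For X:
  PREDICT(X → a b Y) = { 'a' }
  PREDICT(X → X a) = { 'a', 'n' }
  PREDICT(X → n) = { 'n' }
Y has a single production, so nothing to check there.

Conflict found: Predict set conflict for X: { 'a' }
The grammar is NOT LL(1).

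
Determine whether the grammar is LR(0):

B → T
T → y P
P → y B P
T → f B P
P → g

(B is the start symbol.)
Augment with B' → B and build the canonical LR(0) collection (I0 = CLOSURE({[B' → . B]}), then GOTO on every symbol after a dot until no new states appear). It has 12 states:
  I0: { [B → . T], [B' → . B], [T → . f B P], [T → . y P] }  — shift
  I1: { [B' → B .] }  — accept
  I2: { [B → T .] }  — reduce
  I3: { [B → . T], [T → . f B P], [T → . y P], [T → f . B P] }  — shift
  I4: { [P → . g], [P → . y B P], [T → y . P] }  — shift
  I5: { [T → y P .] }  — reduce
  I6: { [P → g .] }  — reduce
  I7: { [B → . T], [P → y . B P], [T → . f B P], [T → . y P] }  — shift
  I8: { [P → . g], [P → . y B P], [P → y B . P] }  — shift
  I9: { [P → y B P .] }  — reduce
  I10: { [P → . g], [P → . y B P], [T → f B . P] }  — shift
  I11: { [T → f B P .] }  — reduce

Every state is either a pure shift/goto state or contains exactly one complete item and nothing to shift — no conflicts. The grammar is LR(0).

Answer: Yes, the grammar is LR(0)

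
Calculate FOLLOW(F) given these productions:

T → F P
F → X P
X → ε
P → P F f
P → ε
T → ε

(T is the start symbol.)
{ $, 'f' }

To compute FOLLOW(F), find every occurrence of F on a right-hand side N → α F β: add FIRST(β) \ {ε}, and if β is empty or nullable also add FOLLOW(N). Iterate to a fixed point.

In T → F P: F is followed by P, add FIRST(P) \ {ε} = { 'f' }
  P is nullable, so also add FOLLOW(T)
In P → P F f: F is followed by f, add FIRST(f) \ {ε} = { 'f' }

The FOLLOW sets referred to above (computed the same way, to a fixed point):
  FOLLOW(T) = { $ }

Taking the union: FOLLOW(F) = { $, 'f' }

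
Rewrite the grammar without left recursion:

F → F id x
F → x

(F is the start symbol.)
F → x F'
F' → id x F'
F' → ε

F is directly left-recursive. The standard transformation for
  A → A α₁ | ... | A α_m | β₁ | ... | β_n
is
  A  → β₁ A' | ... | β_n A'
  A' → α₁ A' | ... | α_m A' | ε

F → x becomes F → x F'
F → F id x becomes F' → id x F'
Add F' → ε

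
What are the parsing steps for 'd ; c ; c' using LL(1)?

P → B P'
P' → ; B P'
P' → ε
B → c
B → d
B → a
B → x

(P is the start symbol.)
LL(1) parsing maintains a stack (initially the start symbol over $) and the input. At each step: if the stack top is a terminal, match it against the current input token; if it is a non-terminal N, replace it with the RHS of M[N, lookahead] (the unique production whose predict set contains the lookahead).

Stack is shown with the top on the left.

Stack     Input        Action
-----------------------------
P $       d ; c ; c $  output P → B P'
B P' $    d ; c ; c $  output B → d
d P' $    d ; c ; c $  match 'd'
P' $      ; c ; c $    output P' → ; B P'
; B P' $  ; c ; c $    match ';'
B P' $    c ; c $      output B → c
c P' $    c ; c $      match 'c'
P' $      ; c $        output P' → ; B P'
; B P' $  ; c $        match ';'
B P' $    c $          output B → c
c P' $    c $          match 'c'
P' $      $            output P' → ε
$         $            accept

The string is accepted.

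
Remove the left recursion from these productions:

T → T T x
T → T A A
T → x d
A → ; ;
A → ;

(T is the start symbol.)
T → x d T'
T' → T x T'
T' → A A T'
T' → ε
A → ; ;
A → ;

T is directly left-recursive. The standard transformation for
  A → A α₁ | ... | A α_m | β₁ | ... | β_n
is
  A  → β₁ A' | ... | β_n A'
  A' → α₁ A' | ... | α_m A' | ε

T → x d becomes T → x d T'
T → T T x becomes T' → T x T'
T → T A A becomes T' → A A T'
Add T' → ε

Productions for other non-terminals are unchanged:
  A → ; ;
  A → ;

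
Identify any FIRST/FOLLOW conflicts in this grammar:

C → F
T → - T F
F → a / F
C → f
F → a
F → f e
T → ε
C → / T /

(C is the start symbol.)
No FIRST/FOLLOW conflicts.

A FIRST/FOLLOW conflict occurs when a non-terminal N has a nullable alternative N → β (β ⇒* ε) and another alternative N → α with FIRST(α) ∩ FOLLOW(N) ≠ ∅: on such a lookahead the parser cannot decide between expanding α and letting N vanish via β.

Nullable non-terminals: T.

T: nullable alternative(s) T → ε; FOLLOW(T) = { '/', 'a', 'f' }
  T → - T F: FIRST \ {ε} = { '-' } — disjoint from FOLLOW(T)
  T → ε: FIRST \ {ε} = { } — this is the only nullable alternative, skip

C, F have no nullable alternative, so no FIRST/FOLLOW check is needed there.

No FIRST/FOLLOW conflicts found.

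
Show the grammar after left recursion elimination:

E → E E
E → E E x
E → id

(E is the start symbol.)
E → id E'
E' → E E'
E' → E x E'
E' → ε

E is directly left-recursive. The standard transformation for
  A → A α₁ | ... | A α_m | β₁ | ... | β_n
is
  A  → β₁ A' | ... | β_n A'
  A' → α₁ A' | ... | α_m A' | ε

E → id becomes E → id E'
E → E E becomes E' → E E'
E → E E x becomes E' → E x E'
Add E' → ε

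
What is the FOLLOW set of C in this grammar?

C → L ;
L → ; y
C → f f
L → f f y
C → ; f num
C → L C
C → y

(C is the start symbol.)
To compute FOLLOW(C), find every occurrence of C on a right-hand side N → α C β: add FIRST(β) \ {ε}, and if β is empty or nullable also add FOLLOW(N). Iterate to a fixed point.

C is the start symbol, so $ ∈ FOLLOW(C).
In C → L C: C is at the end; this adds FOLLOW(C) to itself — nothing new

Taking the union: FOLLOW(C) = { $ }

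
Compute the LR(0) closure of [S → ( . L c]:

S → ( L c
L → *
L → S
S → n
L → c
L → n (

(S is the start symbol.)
To compute CLOSURE, for each item [A → α.Bβ] where B is a non-terminal, add [B → .γ] for all productions B → γ; repeat for the newly added items until nothing changes.

Start with: [S → ( . L c]
  [S → ( . L c] has the dot before L: add [L → . *], [L → . S], [L → . c], [L → . n (]
  [L → . S] has the dot before S: add [S → . ( L c], [S → . n]
No further items can be added.

CLOSURE = { [L → . *], [L → . S], [L → . c], [L → . n (], [S → ( . L c], [S → . ( L c], [S → . n] }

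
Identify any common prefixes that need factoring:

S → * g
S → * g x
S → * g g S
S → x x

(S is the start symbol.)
Left-factoring is needed when two productions for the same non-terminal
share a common prefix on the right-hand side.

Productions for S:
  S → * g
  S → * g x
  S → * g g S
  S → x x

Found common prefix '* g' in productions for S

Answer: Yes, S has productions with common prefix '* g'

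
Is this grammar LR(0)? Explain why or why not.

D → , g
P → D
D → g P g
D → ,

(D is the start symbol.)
No. Shift-reduce conflict between [D → , .] and [D → , . g]

Augment with D' → D and build the canonical LR(0) collection (I0 = CLOSURE({[D' → . D]}), then GOTO on every symbol after a dot until no new states appear). It has 8 states:
  I0: { [D → . , g], [D → . ,], [D → . g P g], [D' → . D] }  — shift
  I1: { [D → , . g], [D → , .] }  — shift, reduce
  I2: { [D' → D .] }  — accept
  I3: { [D → . , g], [D → . ,], [D → . g P g], [D → g . P g], [P → . D] }  — shift
  I4: { [P → D .] }  — reduce
  I5: { [D → g P . g] }  — shift
  I6: { [D → g P g .] }  — reduce
  I7: { [D → , g .] }  — reduce

Conflict in state I1:
  Shift-reduce conflict between [D → , .] and [D → , . g]
So the grammar is NOT LR(0).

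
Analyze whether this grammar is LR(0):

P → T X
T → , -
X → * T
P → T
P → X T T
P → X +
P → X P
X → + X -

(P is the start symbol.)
Augment with P' → P and build the canonical LR(0) collection (I0 = CLOSURE({[P' → . P]}), then GOTO on every symbol after a dot until no new states appear). It has 16 states:
  I0: { [P → . T X], [P → . T], [P → . X +], [P → . X P], [P → . X T T], [P' → . P], [T → . , -], [X → . * T], [X → . + X -] }  — shift
  I1: { [T → . , -], [X → * . T] }  — shift
  I2: { [X → + . X -], [X → . * T], [X → . + X -] }  — shift
  I3: { [T → , . -] }  — shift
  I4: { [P' → P .] }  — accept
  I5: { [P → T . X], [P → T .], [X → . * T], [X → . + X -] }  — shift, reduce
  I6: { [P → . T X], [P → . T], [P → . X +], [P → . X P], [P → . X T T], [P → X . +], [P → X . P], [P → X . T T], [T → . , -], [X → . * T], [X → . + X -] }  — shift
  I7: { [P → X + .], [X → + . X -], [X → . * T], [X → . + X -] }  — shift, reduce
  I8: { [P → X P .] }  — reduce
  I9: { [P → T . X], [P → T .], [P → X T . T], [T → . , -], [X → . * T], [X → . + X -] }  — shift, reduce
  I10: { [P → X T T .] }  — reduce
  I11: { [P → T X .] }  — reduce
  I12: { [X → + X . -] }  — shift
  I13: { [X → + X - .] }  — reduce
  I14: { [T → , - .] }  — reduce
  I15: { [X → * T .] }  — reduce

Conflict in state I5:
  Shift-reduce conflict between [P → T .] and [X → . * T]
So the grammar is NOT LR(0).

Answer: No. Shift-reduce conflict between [P → T .] and [X → . * T]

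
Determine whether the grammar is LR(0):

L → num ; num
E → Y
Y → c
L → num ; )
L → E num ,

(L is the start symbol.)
A grammar is LR(0) if no state in the canonical LR(0) collection has:
  - both a shift item (dot before a terminal) and a complete item (shift-reduce conflict), or
  - two or more complete items (reduce-reduce conflict; the accept item [L' → L .] counts as a complete item here).

Augment with L' → L and build the canonical LR(0) collection (I0 = CLOSURE({[L' → . L]}), then GOTO on every symbol after a dot until no new states appear). It has 11 states:
  I0: { [E → . Y], [L → . E num ,], [L → . num ; )], [L → . num ; num], [L' → . L], [Y → . c] }  — shift
  I1: { [L → E . num ,] }  — shift
  I2: { [L' → L .] }  — accept
  I3: { [E → Y .] }  — reduce
  I4: { [Y → c .] }  — reduce
  I5: { [L → num . ; )], [L → num . ; num] }  — shift
  I6: { [L → num ; . )], [L → num ; . num] }  — shift
  I7: { [L → num ; ) .] }  — reduce
  I8: { [L → num ; num .] }  — reduce
  I9: { [L → E num . ,] }  — shift
  I10: { [L → E num , .] }  — reduce

Every state is either a pure shift/goto state or contains exactly one complete item and nothing to shift — no conflicts. The grammar is LR(0).

Answer: Yes, the grammar is LR(0)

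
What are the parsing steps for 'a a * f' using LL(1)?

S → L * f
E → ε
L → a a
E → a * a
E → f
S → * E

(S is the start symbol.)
Stack is shown with the top on the left.

Stack      Input      Action
----------------------------
S $        a a * f $  output S → L * f
L * f $    a a * f $  output L → a a
a a * f $  a a * f $  match 'a'
a * f $    a * f $    match 'a'
* f $      * f $      match '*'
f $        f $        match 'f'
$          $          accept

The string is accepted.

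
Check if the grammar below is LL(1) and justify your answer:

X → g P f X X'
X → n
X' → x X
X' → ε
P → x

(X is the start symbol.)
A grammar is LL(1) if for each non-terminal N with multiple productions, the predict sets of those productions are pairwise disjoint, where PREDICT(N → α) = (FIRST(α) \ {ε}) ∪ (FOLLOW(N) if α ⇒* ε).

Relevant sets:
  FOLLOW(X') = { $, 'x' }

For X:
  PREDICT(X → g P f X X') = { 'g' }
  PREDICT(X → n) = { 'n' }
For X':
  PREDICT(X' → x X) = { 'x' }
  PREDICT(X' → ε) = { $, 'x' }
P has a single production, so nothing to check there.

Conflict found: Predict set conflict for X': { 'x' }
The grammar is NOT LL(1).

Answer: No. Predict set conflict for X': { 'x' }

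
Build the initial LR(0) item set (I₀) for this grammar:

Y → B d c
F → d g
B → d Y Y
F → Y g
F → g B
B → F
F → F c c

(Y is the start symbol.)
{ [B → . F], [B → . d Y Y], [F → . F c c], [F → . Y g], [F → . d g], [F → . g B], [Y → . B d c], [Y' → . Y] }

First, augment the grammar with Y' → Y
I₀ = CLOSURE({ [Y' → . Y] }):
  [Y' → . Y] has the dot before Y: add [Y → . B d c]
  [Y → . B d c] has the dot before B: add [B → . d Y Y], [B → . F]
  [B → . F] has the dot before F: add [F → . d g], [F → . Y g], [F → . g B], [F → . F c c]
No further items can be added.

I₀ = { [B → . F], [B → . d Y Y], [F → . F c c], [F → . Y g], [F → . d g], [F → . g B], [Y → . B d c], [Y' → . Y] }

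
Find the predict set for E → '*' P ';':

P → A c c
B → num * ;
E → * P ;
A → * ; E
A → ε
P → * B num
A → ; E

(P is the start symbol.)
PREDICT(E → '*' P ';') = (FIRST(RHS) \ {ε}) ∪ (FOLLOW(E) if ε ∈ FIRST(RHS), i.e. RHS ⇒* ε)
FIRST('*' P ';') = { '*' }
ε ∉ FIRST('*' P ';'), so FOLLOW(E) is not added.
PREDICT(E → '*' P ';') = { '*' }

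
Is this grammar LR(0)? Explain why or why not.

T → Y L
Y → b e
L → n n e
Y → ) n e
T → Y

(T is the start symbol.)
No. Shift-reduce conflict between [T → Y .] and [L → . n n e]

A grammar is LR(0) if no state in the canonical LR(0) collection has:
  - both a shift item (dot before a terminal) and a complete item (shift-reduce conflict), or
  - two or more complete items (reduce-reduce conflict; the accept item [T' → T .] counts as a complete item here).

Augment with T' → T and build the canonical LR(0) collection (I0 = CLOSURE({[T' → . T]}), then GOTO on every symbol after a dot until no new states appear). It has 12 states:
  I0: { [T → . Y L], [T → . Y], [T' → . T], [Y → . ) n e], [Y → . b e] }  — shift
  I1: { [Y → ) . n e] }  — shift
  I2: { [T' → T .] }  — accept
  I3: { [L → . n n e], [T → Y . L], [T → Y .] }  — shift, reduce
  I4: { [Y → b . e] }  — shift
  I5: { [Y → b e .] }  — reduce
  I6: { [T → Y L .] }  — reduce
  I7: { [L → n . n e] }  — shift
  I8: { [L → n n . e] }  — shift
  I9: { [L → n n e .] }  — reduce
  I10: { [Y → ) n . e] }  — shift
  I11: { [Y → ) n e .] }  — reduce

Conflict in state I3:
  Shift-reduce conflict between [T → Y .] and [L → . n n e]
So the grammar is NOT LR(0).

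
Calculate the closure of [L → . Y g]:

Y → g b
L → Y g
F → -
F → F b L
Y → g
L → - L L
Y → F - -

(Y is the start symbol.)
{ [F → . -], [F → . F b L], [L → . Y g], [Y → . F - -], [Y → . g b], [Y → . g] }

Start with: [L → . Y g]
  [L → . Y g] has the dot before Y: add [Y → . g b], [Y → . g], [Y → . F - -]
  [Y → . F - -] has the dot before F: add [F → . -], [F → . F b L]
No further items can be added.

CLOSURE = { [F → . -], [F → . F b L], [L → . Y g], [Y → . F - -], [Y → . g b], [Y → . g] }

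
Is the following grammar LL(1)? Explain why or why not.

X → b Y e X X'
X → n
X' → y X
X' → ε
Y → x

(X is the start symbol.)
No. Predict set conflict for X': { 'y' }

A grammar is LL(1) if for each non-terminal N with multiple productions, the predict sets of those productions are pairwise disjoint, where PREDICT(N → α) = (FIRST(α) \ {ε}) ∪ (FOLLOW(N) if α ⇒* ε).

Relevant sets:
  FOLLOW(X') = { $, 'y' }

For X:
  PREDICT(X → b Y e X X') = { 'b' }
  PREDICT(X → n) = { 'n' }
For X':
  PREDICT(X' → y X) = { 'y' }
  PREDICT(X' → ε) = { $, 'y' }
Y has a single production, so nothing to check there.

Conflict found: Predict set conflict for X': { 'y' }
The grammar is NOT LL(1).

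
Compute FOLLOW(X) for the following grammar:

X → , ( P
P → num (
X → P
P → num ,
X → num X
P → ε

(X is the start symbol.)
To compute FOLLOW(X), find every occurrence of X on a right-hand side N → α X β: add FIRST(β) \ {ε}, and if β is empty or nullable also add FOLLOW(N). Iterate to a fixed point.

X is the start symbol, so $ ∈ FOLLOW(X).
In X → num X: X is at the end; this adds FOLLOW(X) to itself — nothing new

Taking the union: FOLLOW(X) = { $ }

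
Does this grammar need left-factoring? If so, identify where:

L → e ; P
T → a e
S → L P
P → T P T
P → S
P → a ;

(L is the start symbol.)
No, left-factoring is not needed

Left-factoring is needed when two productions for the same non-terminal
share a common prefix on the right-hand side.

Productions for P:
  P → T P T
  P → S
  P → a ;

No common prefixes found.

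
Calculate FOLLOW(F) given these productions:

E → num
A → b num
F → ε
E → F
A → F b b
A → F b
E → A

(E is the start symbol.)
{ $, 'b' }

In E → F: F is at the end, add FOLLOW(E)
In A → F b b: F is followed by b b, add FIRST(b b) \ {ε} = { 'b' }
In A → F b: F is followed by b, add FIRST(b) \ {ε} = { 'b' }

The FOLLOW sets referred to above (computed the same way, to a fixed point):
  FOLLOW(E) = { $ }

Taking the union: FOLLOW(F) = { $, 'b' }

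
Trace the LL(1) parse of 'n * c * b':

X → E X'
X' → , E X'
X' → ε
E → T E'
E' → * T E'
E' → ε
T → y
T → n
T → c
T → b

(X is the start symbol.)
Stack is shown with the top on the left.

Stack        Input        Action
--------------------------------
X $          n * c * b $  output X → E X'
E X' $       n * c * b $  output E → T E'
T E' X' $    n * c * b $  output T → n
n E' X' $    n * c * b $  match 'n'
E' X' $      * c * b $    output E' → * T E'
* T E' X' $  * c * b $    match '*'
T E' X' $    c * b $      output T → c
c E' X' $    c * b $      match 'c'
E' X' $      * b $        output E' → * T E'
* T E' X' $  * b $        match '*'
T E' X' $    b $          output T → b
b E' X' $    b $          match 'b'
E' X' $      $            output E' → ε
X' $         $            output X' → ε
$            $            accept

The string is accepted.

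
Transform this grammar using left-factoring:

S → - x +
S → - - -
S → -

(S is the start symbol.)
S → - S'
S' → x +
S' → - -
S' → ε

Left-factoring transforms A → αβ₁ | αβ₂ into A → αA' and A' → β₁ | β₂
(α is the longest common prefix among the alternatives). Repeat until
no nonterminal has two alternatives with a common prefix.

Round 1: S has alternatives sharing prefix '-'. Introduce S': S → - S'
  Add: S' → x +
  Add: S' → - -
  Add: S' → ε

No remaining common prefixes — done.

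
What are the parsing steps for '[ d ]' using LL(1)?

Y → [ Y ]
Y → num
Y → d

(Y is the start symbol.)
Stack is shown with the top on the left.

Stack    Input    Action
------------------------
Y $      [ d ] $  output Y → [ Y ]
[ Y ] $  [ d ] $  match '['
Y ] $    d ] $    output Y → d
d ] $    d ] $    match 'd'
] $      ] $      match ']'
$        $        accept

The string is accepted.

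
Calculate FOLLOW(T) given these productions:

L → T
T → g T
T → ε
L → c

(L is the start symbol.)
{ $ }

To compute FOLLOW(T), find every occurrence of T on a right-hand side N → α T β: add FIRST(β) \ {ε}, and if β is empty or nullable also add FOLLOW(N). Iterate to a fixed point.

In L → T: T is at the end, add FOLLOW(L)
In T → g T: T is at the end; this adds FOLLOW(T) to itself — nothing new

The FOLLOW sets referred to above (computed the same way, to a fixed point):
  FOLLOW(L) = { $ }

Taking the union: FOLLOW(T) = { $ }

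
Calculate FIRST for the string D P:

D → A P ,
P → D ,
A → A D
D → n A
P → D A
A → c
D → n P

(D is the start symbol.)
FIRST sets of the non-terminals involved (from the grammar, by fixed-point iteration):
  FIRST(D) = { 'c', 'n' }

To compute FIRST(D P), process the symbols left to right:
Symbol D is a non-terminal. Add FIRST(D) \ {ε} = { 'c', 'n' }
D is not nullable (ε ∉ FIRST(D)), so stop here.
FIRST(D P) = { 'c', 'n' }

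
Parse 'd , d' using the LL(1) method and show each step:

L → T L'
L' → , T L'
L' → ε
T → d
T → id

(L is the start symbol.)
Stack is shown with the top on the left.

Stack     Input    Action
-------------------------
L $       d , d $  output L → T L'
T L' $    d , d $  output T → d
d L' $    d , d $  match 'd'
L' $      , d $    output L' → , T L'
, T L' $  , d $    match ','
T L' $    d $      output T → d
d L' $    d $      match 'd'
L' $      $        output L' → ε
$         $        accept

The string is accepted.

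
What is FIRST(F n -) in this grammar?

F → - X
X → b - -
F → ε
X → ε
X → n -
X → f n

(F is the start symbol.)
{ '-', 'n' }

FIRST sets of the non-terminals involved (from the grammar, by fixed-point iteration):
  FIRST(F) = { '-', ε }

To compute FIRST(F n -), process the symbols left to right:
Symbol F is a non-terminal. Add FIRST(F) \ {ε} = { '-' }
F is nullable (ε ∈ FIRST(F)), continue to the next symbol.
Symbol n is a terminal. Add 'n' and stop.
FIRST(F n -) = { '-', 'n' }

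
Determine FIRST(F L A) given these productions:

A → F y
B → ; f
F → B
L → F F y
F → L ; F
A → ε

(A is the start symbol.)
{ ';' }

FIRST sets of the non-terminals involved (from the grammar, by fixed-point iteration):
  FIRST(F) = { ';' }

To compute FIRST(F L A), process the symbols left to right:
Symbol F is a non-terminal. Add FIRST(F) \ {ε} = { ';' }
F is not nullable (ε ∉ FIRST(F)), so stop here.
FIRST(F L A) = { ';' }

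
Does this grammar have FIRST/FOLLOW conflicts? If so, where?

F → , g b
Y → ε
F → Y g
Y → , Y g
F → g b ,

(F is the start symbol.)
No FIRST/FOLLOW conflicts.

Nullable non-terminals: Y.

Y: nullable alternative(s) Y → ε; FOLLOW(Y) = { 'g' }
  Y → ε: FIRST \ {ε} = { } — this is the only nullable alternative, skip
  Y → , Y g: FIRST \ {ε} = { ',' } — disjoint from FOLLOW(Y)

F has no nullable alternative, so no FIRST/FOLLOW check is needed there.

No FIRST/FOLLOW conflicts found.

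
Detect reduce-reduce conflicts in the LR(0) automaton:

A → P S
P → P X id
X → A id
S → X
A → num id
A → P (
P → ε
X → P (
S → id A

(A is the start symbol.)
A reduce-reduce conflict occurs when an LR(0) state has two complete items [A → α .] and [B → β .] — both call for a reduction, and with no lookahead the parser cannot choose between them.

Augment with A' → A and build the canonical LR(0) collection (I0 = CLOSURE({[A' → . A]}), then GOTO on every symbol after a dot until no new states appear). It has 15 states:
  I0: { [A → . P (], [A → . P S], [A → . num id], [A' → . A], [P → . P X id], [P → .] }  — shift, reduce
  I1: { [A' → A .] }  — accept
  I2: { [A → . P (], [A → . P S], [A → . num id], [A → P . (], [A → P . S], [P → . P X id], [P → .], [P → P . X id], [S → . X], [S → . id A], [X → . A id], [X → . P (] }  — shift, reduce
  I3: { [A → num . id] }  — shift
  I4: { [A → num id .] }  — reduce
  I5: { [A → P ( .] }  — reduce
  I6: { [X → A . id] }  — shift
  I7: { [A → . P (], [A → . P S], [A → . num id], [A → P . (], [A → P . S], [P → . P X id], [P → .], [P → P . X id], [S → . X], [S → . id A], [X → . A id], [X → . P (], [X → P . (] }  — shift, reduce
  I8: { [A → P S .] }  — reduce
  I9: { [P → P X . id], [S → X .] }  — shift, reduce
  I10: { [A → . P (], [A → . P S], [A → . num id], [P → . P X id], [P → .], [S → id . A] }  — shift, reduce
  I11: { [S → id A .] }  — reduce
  I12: { [P → P X id .] }  — reduce
  I13: { [A → P ( .], [X → P ( .] }  — 2 reduces
  I14: { [X → A id .] }  — reduce

I13 contains complete items [A → P ( .], [X → P ( .] — reduce-reduce conflict.

Answer: Yes — I13: [A → P ( .] vs [X → P ( .]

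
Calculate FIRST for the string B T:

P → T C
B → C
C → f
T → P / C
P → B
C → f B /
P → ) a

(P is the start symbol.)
FIRST sets of the non-terminals involved (from the grammar, by fixed-point iteration):
  FIRST(B) = { 'f' }

To compute FIRST(B T), process the symbols left to right:
Symbol B is a non-terminal. Add FIRST(B) \ {ε} = { 'f' }
B is not nullable (ε ∉ FIRST(B)), so stop here.
FIRST(B T) = { 'f' }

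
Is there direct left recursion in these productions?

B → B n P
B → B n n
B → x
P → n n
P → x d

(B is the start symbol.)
Yes, B is left-recursive

Direct left recursion occurs when N → N α for some non-terminal N (the right-hand side begins with the left-hand side itself).

B → B n P: LEFT RECURSIVE (starts with B)
B → B n n: LEFT RECURSIVE (starts with B)
B → x: starts with x
P → n n: starts with n
P → x d: starts with x

The grammar has direct left recursion on: B.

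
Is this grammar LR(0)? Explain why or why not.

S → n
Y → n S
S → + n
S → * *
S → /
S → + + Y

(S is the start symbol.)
Yes, the grammar is LR(0)

A grammar is LR(0) if no state in the canonical LR(0) collection has:
  - both a shift item (dot before a terminal) and a complete item (shift-reduce conflict), or
  - two or more complete items (reduce-reduce conflict; the accept item [S' → S .] counts as a complete item here).

Augment with S' → S and build the canonical LR(0) collection (I0 = CLOSURE({[S' → . S]}), then GOTO on every symbol after a dot until no new states appear). It has 12 states:
  I0: { [S → . * *], [S → . + + Y], [S → . + n], [S → . /], [S → . n], [S' → . S] }  — shift
  I1: { [S → * . *] }  — shift
  I2: { [S → + . + Y], [S → + . n] }  — shift
  I3: { [S → / .] }  — reduce
  I4: { [S' → S .] }  — accept
  I5: { [S → n .] }  — reduce
  I6: { [S → + + . Y], [Y → . n S] }  — shift
  I7: { [S → + n .] }  — reduce
  I8: { [S → + + Y .] }  — reduce
  I9: { [S → . * *], [S → . + + Y], [S → . + n], [S → . /], [S → . n], [Y → n . S] }  — shift
  I10: { [Y → n S .] }  — reduce
  I11: { [S → * * .] }  — reduce

Every state is either a pure shift/goto state or contains exactly one complete item and nothing to shift — no conflicts. The grammar is LR(0).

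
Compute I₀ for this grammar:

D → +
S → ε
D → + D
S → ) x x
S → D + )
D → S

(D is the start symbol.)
{ [D → . + D], [D → . +], [D → . S], [D' → . D], [S → . ) x x], [S → . D + )], [S → .] }

First, augment the grammar with D' → D
I₀ = CLOSURE({ [D' → . D] }):
  [D' → . D] has the dot before D: add [D → . +], [D → . + D], [D → . S]
  [D → . S] has the dot before S: add [S → .], [S → . ) x x], [S → . D + )]
No further items can be added.

I₀ = { [D → . + D], [D → . +], [D → . S], [D' → . D], [S → . ) x x], [S → . D + )], [S → .] }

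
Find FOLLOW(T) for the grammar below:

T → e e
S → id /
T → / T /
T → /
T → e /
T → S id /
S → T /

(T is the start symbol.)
{ $, '/' }

T is the start symbol, so $ ∈ FOLLOW(T).
In T → / T /: T is followed by '/', add FIRST('/') \ {ε} = { '/' }
In S → T /: T is followed by '/', add FIRST('/') \ {ε} = { '/' }

Taking the union: FOLLOW(T) = { $, '/' }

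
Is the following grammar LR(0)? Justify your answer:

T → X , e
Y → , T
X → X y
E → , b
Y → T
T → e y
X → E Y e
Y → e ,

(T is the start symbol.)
Yes, the grammar is LR(0)

A grammar is LR(0) if no state in the canonical LR(0) collection has:
  - both a shift item (dot before a terminal) and a complete item (shift-reduce conflict), or
  - two or more complete items (reduce-reduce conflict; the accept item [T' → T .] counts as a complete item here).

Augment with T' → T and build the canonical LR(0) collection (I0 = CLOSURE({[T' → . T]}), then GOTO on every symbol after a dot until no new states appear). It has 18 states:
  I0: { [E → . , b], [T → . X , e], [T → . e y], [T' → . T], [X → . E Y e], [X → . X y] }  — shift
  I1: { [E → , . b] }  — shift
  I2: { [E → . , b], [T → . X , e], [T → . e y], [X → . E Y e], [X → . X y], [X → E . Y e], [Y → . , T], [Y → . T], [Y → . e ,] }  — shift
  I3: { [T' → T .] }  — accept
  I4: { [T → X . , e], [X → X . y] }  — shift
  I5: { [T → e . y] }  — shift
  I6: { [T → e y .] }  — reduce
  I7: { [T → X , . e] }  — shift
  I8: { [X → X y .] }  — reduce
  I9: { [T → X , e .] }  — reduce
  I10: { [E → , . b], [E → . , b], [T → . X , e], [T → . e y], [X → . E Y e], [X → . X y], [Y → , . T] }  — shift
  I11: { [Y → T .] }  — reduce
  I12: { [X → E Y . e] }  — shift
  I13: { [T → e . y], [Y → e . ,] }  — shift
  I14: { [Y → e , .] }  — reduce
  I15: { [X → E Y e .] }  — reduce
  I16: { [Y → , T .] }  — reduce
  I17: { [E → , b .] }  — reduce

Every state is either a pure shift/goto state or contains exactly one complete item and nothing to shift — no conflicts. The grammar is LR(0).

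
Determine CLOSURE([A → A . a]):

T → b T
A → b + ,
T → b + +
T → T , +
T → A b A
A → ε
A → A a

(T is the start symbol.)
Start with: [A → A . a]
The dot precedes the terminal a, so nothing is added.

CLOSURE = { [A → A . a] }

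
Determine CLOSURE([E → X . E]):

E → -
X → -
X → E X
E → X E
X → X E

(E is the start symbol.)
To compute CLOSURE, for each item [A → α.Bβ] where B is a non-terminal, add [B → .γ] for all productions B → γ; repeat for the newly added items until nothing changes.

Start with: [E → X . E]
  [E → X . E] has the dot before E: add [E → . -], [E → . X E]
  [E → . X E] has the dot before X: add [X → . -], [X → . E X], [X → . X E]
No further items can be added.

CLOSURE = { [E → . -], [E → . X E], [E → X . E], [X → . -], [X → . E X], [X → . X E] }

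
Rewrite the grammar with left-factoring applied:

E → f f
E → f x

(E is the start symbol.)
E → f E'
E' → f
E' → x

Left-factoring transforms A → αβ₁ | αβ₂ into A → αA' and A' → β₁ | β₂
(α is the longest common prefix among the alternatives). Repeat until
no nonterminal has two alternatives with a common prefix.

Round 1: E has alternatives sharing prefix 'f'. Introduce E': E → f E'
  Add: E' → f
  Add: E' → x

No remaining common prefixes — done.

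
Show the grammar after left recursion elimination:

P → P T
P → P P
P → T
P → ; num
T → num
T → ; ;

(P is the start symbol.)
P is directly left-recursive. The standard transformation for
  A → A α₁ | ... | A α_m | β₁ | ... | β_n
is
  A  → β₁ A' | ... | β_n A'
  A' → α₁ A' | ... | α_m A' | ε

P → T becomes P → T P'
P → ; num becomes P → ; num P'
P → P T becomes P' → T P'
P → P P becomes P' → P P'
Add P' → ε

Productions for other non-terminals are unchanged:
  T → num
  T → ; ;

Resulting grammar:
P → T P'
P → ; num P'
P' → T P'
P' → P P'
P' → ε
T → num
T → ; ;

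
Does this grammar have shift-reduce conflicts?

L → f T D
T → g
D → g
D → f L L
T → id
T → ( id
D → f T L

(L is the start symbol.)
No shift-reduce conflicts

Augment with L' → L and build the canonical LR(0) collection (I0 = CLOSURE({[L' → . L]}), then GOTO on every symbol after a dot until no new states appear). It has 15 states:
  I0: { [L → . f T D], [L' → . L] }  — shift
  I1: { [L' → L .] }  — accept
  I2: { [L → f . T D], [T → . ( id], [T → . g], [T → . id] }  — shift
  I3: { [T → ( . id] }  — shift
  I4: { [D → . f L L], [D → . f T L], [D → . g], [L → f T . D] }  — shift
  I5: { [T → g .] }  — reduce
  I6: { [T → id .] }  — reduce
  I7: { [L → f T D .] }  — reduce
  I8: { [D → f . L L], [D → f . T L], [L → . f T D], [T → . ( id], [T → . g], [T → . id] }  — shift
  I9: { [D → g .] }  — reduce
  I10: { [D → f L . L], [L → . f T D] }  — shift
  I11: { [D → f T . L], [L → . f T D] }  — shift
  I12: { [D → f T L .] }  — reduce
  I13: { [D → f L L .] }  — reduce
  I14: { [T → ( id .] }  — reduce

No state contains both a complete item and a shift item.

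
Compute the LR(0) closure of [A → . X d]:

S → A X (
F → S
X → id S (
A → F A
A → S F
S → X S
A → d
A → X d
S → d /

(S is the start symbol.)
{ [A → . X d], [X → . id S (] }

To compute CLOSURE, for each item [A → α.Bβ] where B is a non-terminal, add [B → .γ] for all productions B → γ; repeat for the newly added items until nothing changes.

Start with: [A → . X d]
  [A → . X d] has the dot before X: add [X → . id S (]
No further items can be added.

CLOSURE = { [A → . X d], [X → . id S (] }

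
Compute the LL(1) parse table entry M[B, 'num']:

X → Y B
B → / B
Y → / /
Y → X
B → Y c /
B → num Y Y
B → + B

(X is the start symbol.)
To find M[B, 'num'], we find productions for B where 'num' is in the predict set (PREDICT(N → α) = (FIRST(α) \ {ε}) ∪ (FOLLOW(N) if α ⇒* ε)).

Relevant sets:
  FIRST(Y) = { '/' }

B → / B: PREDICT = { '/' }
B → Y c /: PREDICT = { '/' }
B → num Y Y: PREDICT = { 'num' }
  'num' is in predict set, so this production goes in M[B, 'num']
B → + B: PREDICT = { '+' }

M[B, 'num'] = B → num Y Y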